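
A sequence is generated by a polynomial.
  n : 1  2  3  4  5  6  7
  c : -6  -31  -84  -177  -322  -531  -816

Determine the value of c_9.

-1662

-25, -53, -93, -145, -209, -285
-28, -40, -52, -64, -76
-12, -12, -12, -12
Third differences constant at -12.
-76 − 12 = -88;  -285 − 88 = -373;  -816 − 373 = -1189
-88 − 12 = -100;  -373 − 100 = -473;  -1189 − 473 = -1662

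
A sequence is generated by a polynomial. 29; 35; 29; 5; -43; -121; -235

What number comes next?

-391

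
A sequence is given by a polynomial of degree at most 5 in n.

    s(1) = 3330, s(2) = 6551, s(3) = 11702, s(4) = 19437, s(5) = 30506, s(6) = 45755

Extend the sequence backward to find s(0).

3221  5151  7735  11069  15249
1930  2584  3334  4180
654  750  846
96  96
The fourth differences are constant at 96.
Work back: 654 − 96 = 558;  1930 − 558 = 1372;  3221 − 1372 = 1849;  3330 − 1849 = 1481

1481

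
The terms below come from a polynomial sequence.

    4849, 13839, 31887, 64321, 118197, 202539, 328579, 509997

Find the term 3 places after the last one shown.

1565079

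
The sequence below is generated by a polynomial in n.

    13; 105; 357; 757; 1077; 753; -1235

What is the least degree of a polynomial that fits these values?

5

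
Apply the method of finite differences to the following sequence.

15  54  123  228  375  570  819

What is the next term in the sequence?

1128

Δ: 39  69  105  147  195  249
Δ²: 30  36  42  48  54
Δ³: 6  6  6  6
Constant third difference = 6, so extend:
54 + 6 = 60;  249 + 60 = 309;  819 + 309 = 1128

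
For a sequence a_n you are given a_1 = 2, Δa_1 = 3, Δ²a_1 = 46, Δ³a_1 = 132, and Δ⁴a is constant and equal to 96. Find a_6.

Build the table forward from the leading diagonal:
Δ⁴: 96, 96, 96, 96, 96, 96
Δ³: 132, 228, 324, 420, 516, 612
Δ²: 46, 178, 406, 730, 1150, 1666
Δ: 3, 49, 227, 633, 1363, 2513
a: 2, 5, 54, 281, 914, 2277

2277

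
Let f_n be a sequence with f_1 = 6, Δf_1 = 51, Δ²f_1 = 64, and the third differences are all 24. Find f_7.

Build the table forward from the leading diagonal:
Third differences: 24, 24, 24, 24, 24, 24, 24
Second differences: 64, 88, 112, 136, 160, 184, 208
First differences: 51, 115, 203, 315, 451, 611, 795
f: 6, 57, 172, 375, 690, 1141, 1752

1752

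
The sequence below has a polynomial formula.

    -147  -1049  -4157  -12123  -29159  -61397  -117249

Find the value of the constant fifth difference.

First differences: -902, -3108, -7966, -17036, -32238, -55852
Second differences: -2206, -4858, -9070, -15202, -23614
Third differences: -2652, -4212, -6132, -8412
Fourth differences: -1560, -1920, -2280
Fifth differences: -360, -360

-360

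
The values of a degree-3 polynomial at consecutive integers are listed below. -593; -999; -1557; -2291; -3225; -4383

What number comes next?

-5789

-406  -558  -734  -934  -1158
-152  -176  -200  -224
-24  -24  -24
Third differences constant at -24.
-224 − 24 = -248;  -1158 − 248 = -1406;  -4383 − 1406 = -5789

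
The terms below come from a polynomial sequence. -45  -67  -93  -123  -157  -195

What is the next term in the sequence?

-237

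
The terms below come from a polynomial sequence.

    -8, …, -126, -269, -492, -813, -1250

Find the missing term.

-45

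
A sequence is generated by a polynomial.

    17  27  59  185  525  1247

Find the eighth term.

D1: 10, 32, 126, 340, 722
D2: 22, 94, 214, 382
D3: 72, 120, 168
D4: 48, 48
Fourth differences constant at 48.
168 + 48 = 216;  382 + 216 = 598;  722 + 598 = 1320;  1247 + 1320 = 2567
216 + 48 = 264;  598 + 264 = 862;  1320 + 862 = 2182;  2567 + 2182 = 4749

4749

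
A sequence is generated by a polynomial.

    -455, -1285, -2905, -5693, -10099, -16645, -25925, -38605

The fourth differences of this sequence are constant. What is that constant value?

-72

Δ: -830, -1620, -2788, -4406, -6546, -9280, -12680
Δ²: -790, -1168, -1618, -2140, -2734, -3400
Δ³: -378, -450, -522, -594, -666
Δ⁴: -72, -72, -72, -72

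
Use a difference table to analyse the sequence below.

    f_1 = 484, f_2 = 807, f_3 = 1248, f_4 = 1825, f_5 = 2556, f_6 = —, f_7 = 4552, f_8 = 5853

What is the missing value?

Using the first 5 terms:
D1: 323, 441, 577, 731
D2: 118, 136, 154
D3: 18, 18
Constant third difference = 18.
Extend forward: 154 + 18 = 172;  731 + 172 = 903;  2556 + 903 = 3459

3459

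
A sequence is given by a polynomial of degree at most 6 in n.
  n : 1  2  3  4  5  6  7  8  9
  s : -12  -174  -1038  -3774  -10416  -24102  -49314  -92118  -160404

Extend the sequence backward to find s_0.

-6

First differences: -162  -864  -2736  -6642  -13686  -25212  -42804  -68286
Second differences: -702  -1872  -3906  -7044  -11526  -17592  -25482
Third differences: -1170  -2034  -3138  -4482  -6066  -7890
Fourth differences: -864  -1104  -1344  -1584  -1824
Fifth differences: -240  -240  -240  -240
The fifth differences are constant at -240.
Work back: -864 + 240 = -624;  -1170 + 624 = -546;  -702 + 546 = -156;  -162 + 156 = -6;  -12 + 6 = -6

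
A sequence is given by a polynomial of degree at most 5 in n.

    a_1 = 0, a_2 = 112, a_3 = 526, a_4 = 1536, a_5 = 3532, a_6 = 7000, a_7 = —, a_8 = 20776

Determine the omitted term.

12522

Using the first 6 terms:
112  414  1010  1996  3468
302  596  986  1472
294  390  486
96  96
Constant fourth difference = 96.
Extend forward: 486 + 96 = 582;  1472 + 582 = 2054;  3468 + 2054 = 5522;  7000 + 5522 = 12522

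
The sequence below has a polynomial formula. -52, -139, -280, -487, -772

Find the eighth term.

D1: -87 , -141 , -207 , -285
D2: -54 , -66 , -78
D3: -12 , -12
The third differences are constant (-12).
-78 − 12 = -90;  -285 − 90 = -375;  -772 − 375 = -1147
-90 − 12 = -102;  -375 − 102 = -477;  -1147 − 477 = -1624
-102 − 12 = -114;  -477 − 114 = -591;  -1624 − 591 = -2215

-2215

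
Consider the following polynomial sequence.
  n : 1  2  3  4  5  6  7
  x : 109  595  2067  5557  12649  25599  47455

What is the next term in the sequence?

82177

First differences: 486, 1472, 3490, 7092, 12950, 21856
Second differences: 986, 2018, 3602, 5858, 8906
Third differences: 1032, 1584, 2256, 3048
Fourth differences: 552, 672, 792
Fifth differences: 120, 120
Fifth differences constant at 120.
792 + 120 = 912;  3048 + 912 = 3960;  8906 + 3960 = 12866;  21856 + 12866 = 34722;  47455 + 34722 = 82177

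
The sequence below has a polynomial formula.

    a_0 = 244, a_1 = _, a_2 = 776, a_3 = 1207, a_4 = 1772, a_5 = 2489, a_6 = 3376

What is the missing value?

461

Using the last 5 terms:
First differences: 431  565  717  887
Second differences: 134  152  170
Third differences: 18  18
Constant third difference = 18.
Extend backward: 134 − 18 = 116;  431 − 116 = 315;  776 − 315 = 461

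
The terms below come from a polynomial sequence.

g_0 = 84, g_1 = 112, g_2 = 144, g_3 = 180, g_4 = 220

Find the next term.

264

Δ: 28, 32, 36, 40
Δ²: 4, 4, 4
Second differences constant at 4.
40 + 4 = 44;  220 + 44 = 264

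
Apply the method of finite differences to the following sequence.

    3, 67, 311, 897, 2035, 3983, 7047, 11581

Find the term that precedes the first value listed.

5

First differences: 64, 244, 586, 1138, 1948, 3064, 4534
Second differences: 180, 342, 552, 810, 1116, 1470
Third differences: 162, 210, 258, 306, 354
Fourth differences: 48, 48, 48, 48
The fourth differences are constant at 48.
Work back: 162 − 48 = 114;  180 − 114 = 66;  64 − 66 = -2;  3 + 2 = 5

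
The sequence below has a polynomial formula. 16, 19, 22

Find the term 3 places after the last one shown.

31

First differences: 3 , 3
The first differences are constant (3).
22 + 3 = 25
25 + 3 = 28
28 + 3 = 31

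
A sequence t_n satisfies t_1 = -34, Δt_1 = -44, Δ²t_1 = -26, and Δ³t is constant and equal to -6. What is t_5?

-390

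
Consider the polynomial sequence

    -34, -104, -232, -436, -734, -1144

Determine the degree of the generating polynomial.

3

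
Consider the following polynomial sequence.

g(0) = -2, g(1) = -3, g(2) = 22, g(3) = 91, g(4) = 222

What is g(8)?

D1: -1 , 25 , 69 , 131
D2: 26 , 44 , 62
D3: 18 , 18
Third differences constant at 18.
62 + 18 = 80;  131 + 80 = 211;  222 + 211 = 433
80 + 18 = 98;  211 + 98 = 309;  433 + 309 = 742
98 + 18 = 116;  309 + 116 = 425;  742 + 425 = 1167
116 + 18 = 134;  425 + 134 = 559;  1167 + 559 = 1726

1726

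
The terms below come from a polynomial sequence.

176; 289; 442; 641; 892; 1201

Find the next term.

1574

113  153  199  251  309
40  46  52  58
6  6  6
Third differences constant at 6.
58 + 6 = 64;  309 + 64 = 373;  1201 + 373 = 1574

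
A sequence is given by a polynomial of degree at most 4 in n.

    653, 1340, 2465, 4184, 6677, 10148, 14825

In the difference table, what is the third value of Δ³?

204

First differences: 687, 1125, 1719, 2493, 3471, 4677
Second differences: 438, 594, 774, 978, 1206
Third differences: 156, 180, 204, 228
Fourth differences: 24, 24, 24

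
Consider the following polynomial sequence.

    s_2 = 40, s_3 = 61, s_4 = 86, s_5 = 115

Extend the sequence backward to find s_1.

D1: 21, 25, 29
D2: 4, 4
The second differences are constant at 4.
Work back: 21 − 4 = 17;  40 − 17 = 23

23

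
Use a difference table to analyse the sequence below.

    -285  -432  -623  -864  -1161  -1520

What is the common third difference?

-6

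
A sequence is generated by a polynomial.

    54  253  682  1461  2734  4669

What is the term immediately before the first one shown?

-11

First differences: 199  429  779  1273  1935
Second differences: 230  350  494  662
Third differences: 120  144  168
Fourth differences: 24  24
The fourth differences are constant at 24.
Work back: 120 − 24 = 96;  230 − 96 = 134;  199 − 134 = 65;  54 − 65 = -11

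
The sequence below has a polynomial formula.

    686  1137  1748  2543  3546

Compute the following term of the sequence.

451  611  795  1003
160  184  208
24  24
The third differences are constant (24).
208 + 24 = 232;  1003 + 232 = 1235;  3546 + 1235 = 4781

4781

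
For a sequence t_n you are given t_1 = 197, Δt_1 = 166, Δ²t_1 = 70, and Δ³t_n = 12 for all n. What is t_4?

917

Build the table forward from the leading diagonal:
D3: 12  12  12  12
D2: 70  82  94  106
D1: 166  236  318  412
t: 197  363  599  917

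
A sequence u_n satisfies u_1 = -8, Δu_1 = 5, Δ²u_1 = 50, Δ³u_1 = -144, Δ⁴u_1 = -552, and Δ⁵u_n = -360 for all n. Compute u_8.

Build the table forward from the leading diagonal:
Fifth differences: -360  -360  -360  -360  -360  -360  -360  -360
Fourth differences: -552  -912  -1272  -1632  -1992  -2352  -2712  -3072
Third differences: -144  -696  -1608  -2880  -4512  -6504  -8856  -11568
Second differences: 50  -94  -790  -2398  -5278  -9790  -16294  -25150
First differences: 5  55  -39  -829  -3227  -8505  -18295  -34589
u: -8  -3  52  13  -816  -4043  -12548  -30843

-30843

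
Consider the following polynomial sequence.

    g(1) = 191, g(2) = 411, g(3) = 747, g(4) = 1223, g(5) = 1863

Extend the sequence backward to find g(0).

220, 336, 476, 640
116, 140, 164
24, 24
The third differences are constant at 24.
Work back: 116 − 24 = 92;  220 − 92 = 128;  191 − 128 = 63

63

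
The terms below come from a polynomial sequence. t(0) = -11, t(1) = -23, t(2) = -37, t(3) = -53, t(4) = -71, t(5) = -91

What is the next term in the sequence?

-113

D1: -12 , -14 , -16 , -18 , -20
D2: -2 , -2 , -2 , -2
The second differences are constant (-2).
-20 − 2 = -22;  -91 − 22 = -113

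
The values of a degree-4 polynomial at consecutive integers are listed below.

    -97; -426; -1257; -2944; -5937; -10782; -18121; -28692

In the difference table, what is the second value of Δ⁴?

D1: -329, -831, -1687, -2993, -4845, -7339, -10571
D2: -502, -856, -1306, -1852, -2494, -3232
D3: -354, -450, -546, -642, -738
D4: -96, -96, -96, -96

-96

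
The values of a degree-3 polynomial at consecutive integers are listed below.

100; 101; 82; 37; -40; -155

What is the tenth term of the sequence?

-1115

Δ: 1  -19  -45  -77  -115
Δ²: -20  -26  -32  -38
Δ³: -6  -6  -6
Constant third difference = -6, so extend:
-38 − 6 = -44;  -115 − 44 = -159;  -155 − 159 = -314
-44 − 6 = -50;  -159 − 50 = -209;  -314 − 209 = -523
-50 − 6 = -56;  -209 − 56 = -265;  -523 − 265 = -788
-56 − 6 = -62;  -265 − 62 = -327;  -788 − 327 = -1115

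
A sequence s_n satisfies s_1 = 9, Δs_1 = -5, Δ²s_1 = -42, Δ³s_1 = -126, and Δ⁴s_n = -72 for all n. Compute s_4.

-258

Build the table forward from the leading diagonal:
D4: -72  -72  -72  -72
D3: -126  -198  -270  -342
D2: -42  -168  -366  -636
D1: -5  -47  -215  -581
s: 9  4  -43  -258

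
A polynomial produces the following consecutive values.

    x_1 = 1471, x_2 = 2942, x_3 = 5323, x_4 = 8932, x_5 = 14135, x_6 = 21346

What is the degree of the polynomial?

4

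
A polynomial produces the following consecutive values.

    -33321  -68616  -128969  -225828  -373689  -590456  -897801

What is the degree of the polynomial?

5

First differences: -35295, -60353, -96859, -147861, -216767, -307345
Second differences: -25058, -36506, -51002, -68906, -90578
Third differences: -11448, -14496, -17904, -21672
Fourth differences: -3048, -3408, -3768
Fifth differences: -360, -360
The fifth differences are constant, so the polynomial has degree 5.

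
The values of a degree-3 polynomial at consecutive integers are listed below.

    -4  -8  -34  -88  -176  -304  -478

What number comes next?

-704

Δ: -4  -26  -54  -88  -128  -174
Δ²: -22  -28  -34  -40  -46
Δ³: -6  -6  -6  -6
Constant third difference = -6, so extend:
-46 − 6 = -52;  -174 − 52 = -226;  -478 − 226 = -704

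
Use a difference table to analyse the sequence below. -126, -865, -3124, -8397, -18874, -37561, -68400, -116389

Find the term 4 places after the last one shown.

-623485

Δ: -739, -2259, -5273, -10477, -18687, -30839, -47989
Δ²: -1520, -3014, -5204, -8210, -12152, -17150
Δ³: -1494, -2190, -3006, -3942, -4998
Δ⁴: -696, -816, -936, -1056
Δ⁵: -120, -120, -120
Fifth differences constant at -120.
-1056 − 120 = -1176;  -4998 − 1176 = -6174;  -17150 − 6174 = -23324;  -47989 − 23324 = -71313;  -116389 − 71313 = -187702
-1176 − 120 = -1296;  -6174 − 1296 = -7470;  -23324 − 7470 = -30794;  -71313 − 30794 = -102107;  -187702 − 102107 = -289809
-1296 − 120 = -1416;  -7470 − 1416 = -8886;  -30794 − 8886 = -39680;  -102107 − 39680 = -141787;  -289809 − 141787 = -431596
-1416 − 120 = -1536;  -8886 − 1536 = -10422;  -39680 − 10422 = -50102;  -141787 − 50102 = -191889;  -431596 − 191889 = -623485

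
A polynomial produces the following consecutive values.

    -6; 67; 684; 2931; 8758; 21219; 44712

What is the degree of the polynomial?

5

D1: 73, 617, 2247, 5827, 12461, 23493
D2: 544, 1630, 3580, 6634, 11032
D3: 1086, 1950, 3054, 4398
D4: 864, 1104, 1344
D5: 240, 240
The fifth differences are constant, so the polynomial has degree 5.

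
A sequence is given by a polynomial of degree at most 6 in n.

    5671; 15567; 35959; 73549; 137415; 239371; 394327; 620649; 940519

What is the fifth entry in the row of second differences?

Δ: 9896, 20392, 37590, 63866, 101956, 154956, 226322, 319870
Δ²: 10496, 17198, 26276, 38090, 53000, 71366, 93548
Δ³: 6702, 9078, 11814, 14910, 18366, 22182
Δ⁴: 2376, 2736, 3096, 3456, 3816
Δ⁵: 360, 360, 360, 360

53000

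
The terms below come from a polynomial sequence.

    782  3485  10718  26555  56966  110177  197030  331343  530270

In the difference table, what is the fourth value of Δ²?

D1: 2703, 7233, 15837, 30411, 53211, 86853, 134313, 198927
D2: 4530, 8604, 14574, 22800, 33642, 47460, 64614
D3: 4074, 5970, 8226, 10842, 13818, 17154
D4: 1896, 2256, 2616, 2976, 3336
D5: 360, 360, 360, 360

22800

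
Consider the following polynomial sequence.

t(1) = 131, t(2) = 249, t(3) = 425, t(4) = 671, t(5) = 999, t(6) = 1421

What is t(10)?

Δ: 118, 176, 246, 328, 422
Δ²: 58, 70, 82, 94
Δ³: 12, 12, 12
The third differences are constant (12).
94 + 12 = 106;  422 + 106 = 528;  1421 + 528 = 1949
106 + 12 = 118;  528 + 118 = 646;  1949 + 646 = 2595
118 + 12 = 130;  646 + 130 = 776;  2595 + 776 = 3371
130 + 12 = 142;  776 + 142 = 918;  3371 + 918 = 4289

4289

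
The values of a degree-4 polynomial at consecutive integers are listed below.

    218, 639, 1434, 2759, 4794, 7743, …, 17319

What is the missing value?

11834

Using the first 6 terms:
First differences: 421, 795, 1325, 2035, 2949
Second differences: 374, 530, 710, 914
Third differences: 156, 180, 204
Fourth differences: 24, 24
Constant fourth difference = 24.
Extend forward: 204 + 24 = 228;  914 + 228 = 1142;  2949 + 1142 = 4091;  7743 + 4091 = 11834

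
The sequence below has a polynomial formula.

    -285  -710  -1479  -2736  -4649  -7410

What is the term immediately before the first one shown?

-84

-425  -769  -1257  -1913  -2761
-344  -488  -656  -848
-144  -168  -192
-24  -24
The fourth differences are constant at -24.
Work back: -144 + 24 = -120;  -344 + 120 = -224;  -425 + 224 = -201;  -285 + 201 = -84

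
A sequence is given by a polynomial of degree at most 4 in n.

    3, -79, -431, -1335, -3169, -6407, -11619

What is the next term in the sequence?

D1: -82 , -352 , -904 , -1834 , -3238 , -5212
D2: -270 , -552 , -930 , -1404 , -1974
D3: -282 , -378 , -474 , -570
D4: -96 , -96 , -96
Constant fourth difference = -96, so extend:
-570 − 96 = -666;  -1974 − 666 = -2640;  -5212 − 2640 = -7852;  -11619 − 7852 = -19471

-19471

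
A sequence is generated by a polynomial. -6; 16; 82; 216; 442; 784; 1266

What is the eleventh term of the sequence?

5074

Δ: 22, 66, 134, 226, 342, 482
Δ²: 44, 68, 92, 116, 140
Δ³: 24, 24, 24, 24
Constant third difference = 24, so extend:
140 + 24 = 164;  482 + 164 = 646;  1266 + 646 = 1912
164 + 24 = 188;  646 + 188 = 834;  1912 + 834 = 2746
188 + 24 = 212;  834 + 212 = 1046;  2746 + 1046 = 3792
212 + 24 = 236;  1046 + 236 = 1282;  3792 + 1282 = 5074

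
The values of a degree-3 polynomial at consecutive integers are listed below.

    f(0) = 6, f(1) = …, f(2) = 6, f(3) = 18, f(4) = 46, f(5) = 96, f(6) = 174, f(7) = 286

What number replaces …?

4

Using the last 6 terms:
D1: 12  28  50  78  112
D2: 16  22  28  34
D3: 6  6  6
Constant third difference = 6.
Extend backward: 16 − 6 = 10;  12 − 10 = 2;  6 − 2 = 4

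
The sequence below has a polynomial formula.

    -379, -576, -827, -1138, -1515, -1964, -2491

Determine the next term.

D1: -197  -251  -311  -377  -449  -527
D2: -54  -60  -66  -72  -78
D3: -6  -6  -6  -6
Third differences constant at -6.
-78 − 6 = -84;  -527 − 84 = -611;  -2491 − 611 = -3102

-3102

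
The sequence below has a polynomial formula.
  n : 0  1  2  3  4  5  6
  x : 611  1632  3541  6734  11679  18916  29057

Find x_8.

60859

1021  1909  3193  4945  7237  10141
888  1284  1752  2292  2904
396  468  540  612
72  72  72
Fourth differences constant at 72.
612 + 72 = 684;  2904 + 684 = 3588;  10141 + 3588 = 13729;  29057 + 13729 = 42786
684 + 72 = 756;  3588 + 756 = 4344;  13729 + 4344 = 18073;  42786 + 18073 = 60859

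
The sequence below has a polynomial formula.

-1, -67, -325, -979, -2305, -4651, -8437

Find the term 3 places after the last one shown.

First differences: -66, -258, -654, -1326, -2346, -3786
Second differences: -192, -396, -672, -1020, -1440
Third differences: -204, -276, -348, -420
Fourth differences: -72, -72, -72
Constant fourth difference = -72, so extend:
-420 − 72 = -492;  -1440 − 492 = -1932;  -3786 − 1932 = -5718;  -8437 − 5718 = -14155
-492 − 72 = -564;  -1932 − 564 = -2496;  -5718 − 2496 = -8214;  -14155 − 8214 = -22369
-564 − 72 = -636;  -2496 − 636 = -3132;  -8214 − 3132 = -11346;  -22369 − 11346 = -33715

-33715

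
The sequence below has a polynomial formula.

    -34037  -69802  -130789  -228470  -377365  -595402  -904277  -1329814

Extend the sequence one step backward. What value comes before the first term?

-14710

Δ: -35765, -60987, -97681, -148895, -218037, -308875, -425537
Δ²: -25222, -36694, -51214, -69142, -90838, -116662
Δ³: -11472, -14520, -17928, -21696, -25824
Δ⁴: -3048, -3408, -3768, -4128
Δ⁵: -360, -360, -360
The fifth differences are constant at -360.
Work back: -3048 + 360 = -2688;  -11472 + 2688 = -8784;  -25222 + 8784 = -16438;  -35765 + 16438 = -19327;  -34037 + 19327 = -14710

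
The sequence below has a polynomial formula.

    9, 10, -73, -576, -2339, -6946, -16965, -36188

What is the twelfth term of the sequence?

1 , -83 , -503 , -1763 , -4607 , -10019 , -19223
-84 , -420 , -1260 , -2844 , -5412 , -9204
-336 , -840 , -1584 , -2568 , -3792
-504 , -744 , -984 , -1224
-240 , -240 , -240
Constant fifth difference = -240, so extend:
-1224 − 240 = -1464;  -3792 − 1464 = -5256;  -9204 − 5256 = -14460;  -19223 − 14460 = -33683;  -36188 − 33683 = -69871
-1464 − 240 = -1704;  -5256 − 1704 = -6960;  -14460 − 6960 = -21420;  -33683 − 21420 = -55103;  -69871 − 55103 = -124974
-1704 − 240 = -1944;  -6960 − 1944 = -8904;  -21420 − 8904 = -30324;  -55103 − 30324 = -85427;  -124974 − 85427 = -210401
-1944 − 240 = -2184;  -8904 − 2184 = -11088;  -30324 − 11088 = -41412;  -85427 − 41412 = -126839;  -210401 − 126839 = -337240

-337240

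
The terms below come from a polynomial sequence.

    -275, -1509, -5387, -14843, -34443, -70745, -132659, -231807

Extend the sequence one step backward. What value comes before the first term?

-23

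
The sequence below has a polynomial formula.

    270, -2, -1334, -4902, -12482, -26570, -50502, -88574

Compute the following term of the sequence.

First differences: -272, -1332, -3568, -7580, -14088, -23932, -38072
Second differences: -1060, -2236, -4012, -6508, -9844, -14140
Third differences: -1176, -1776, -2496, -3336, -4296
Fourth differences: -600, -720, -840, -960
Fifth differences: -120, -120, -120
Fifth differences constant at -120.
-960 − 120 = -1080;  -4296 − 1080 = -5376;  -14140 − 5376 = -19516;  -38072 − 19516 = -57588;  -88574 − 57588 = -146162

-146162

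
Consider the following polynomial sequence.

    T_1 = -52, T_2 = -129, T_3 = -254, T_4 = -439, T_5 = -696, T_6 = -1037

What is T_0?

-11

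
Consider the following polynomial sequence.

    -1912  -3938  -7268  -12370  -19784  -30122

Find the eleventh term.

-152132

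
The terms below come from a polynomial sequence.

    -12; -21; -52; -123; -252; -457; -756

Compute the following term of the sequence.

-1167

-9 , -31 , -71 , -129 , -205 , -299
-22 , -40 , -58 , -76 , -94
-18 , -18 , -18 , -18
The third differences are constant (-18).
-94 − 18 = -112;  -299 − 112 = -411;  -756 − 411 = -1167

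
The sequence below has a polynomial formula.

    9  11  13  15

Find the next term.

17

D1: 2, 2, 2
First differences constant at 2.
15 + 2 = 17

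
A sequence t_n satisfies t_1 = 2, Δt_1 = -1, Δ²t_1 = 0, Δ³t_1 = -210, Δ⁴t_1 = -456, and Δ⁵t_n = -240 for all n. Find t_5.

Build the table forward from the leading diagonal:
Fifth differences: -240, -240, -240, -240, -240
Fourth differences: -456, -696, -936, -1176, -1416
Third differences: -210, -666, -1362, -2298, -3474
Second differences: 0, -210, -876, -2238, -4536
First differences: -1, -1, -211, -1087, -3325
t: 2, 1, 0, -211, -1298

-1298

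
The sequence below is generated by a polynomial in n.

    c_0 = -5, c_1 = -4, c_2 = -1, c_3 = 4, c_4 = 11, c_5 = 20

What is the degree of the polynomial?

2

First differences: 1, 3, 5, 7, 9
Second differences: 2, 2, 2, 2
The second differences are constant, so the polynomial has degree 2.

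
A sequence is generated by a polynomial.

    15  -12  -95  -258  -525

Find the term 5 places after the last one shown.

-27, -83, -163, -267
-56, -80, -104
-24, -24
The third differences are constant (-24).
-104 − 24 = -128;  -267 − 128 = -395;  -525 − 395 = -920
-128 − 24 = -152;  -395 − 152 = -547;  -920 − 547 = -1467
-152 − 24 = -176;  -547 − 176 = -723;  -1467 − 723 = -2190
-176 − 24 = -200;  -723 − 200 = -923;  -2190 − 923 = -3113
-200 − 24 = -224;  -923 − 224 = -1147;  -3113 − 1147 = -4260

-4260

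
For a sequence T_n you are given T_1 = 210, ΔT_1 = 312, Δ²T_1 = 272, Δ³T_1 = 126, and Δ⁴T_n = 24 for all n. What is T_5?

Build the table forward from the leading diagonal:
D4: 24, 24, 24, 24, 24
D3: 126, 150, 174, 198, 222
D2: 272, 398, 548, 722, 920
D1: 312, 584, 982, 1530, 2252
T: 210, 522, 1106, 2088, 3618

3618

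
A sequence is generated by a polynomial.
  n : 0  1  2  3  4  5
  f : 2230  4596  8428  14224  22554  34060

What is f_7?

69528

2366, 3832, 5796, 8330, 11506
1466, 1964, 2534, 3176
498, 570, 642
72, 72
Constant fourth difference = 72, so extend:
642 + 72 = 714;  3176 + 714 = 3890;  11506 + 3890 = 15396;  34060 + 15396 = 49456
714 + 72 = 786;  3890 + 786 = 4676;  15396 + 4676 = 20072;  49456 + 20072 = 69528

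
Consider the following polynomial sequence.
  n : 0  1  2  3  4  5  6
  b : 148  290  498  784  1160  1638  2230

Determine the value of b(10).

Δ: 142 , 208 , 286 , 376 , 478 , 592
Δ²: 66 , 78 , 90 , 102 , 114
Δ³: 12 , 12 , 12 , 12
Constant third difference = 12, so extend:
114 + 12 = 126;  592 + 126 = 718;  2230 + 718 = 2948
126 + 12 = 138;  718 + 138 = 856;  2948 + 856 = 3804
138 + 12 = 150;  856 + 150 = 1006;  3804 + 1006 = 4810
150 + 12 = 162;  1006 + 162 = 1168;  4810 + 1168 = 5978

5978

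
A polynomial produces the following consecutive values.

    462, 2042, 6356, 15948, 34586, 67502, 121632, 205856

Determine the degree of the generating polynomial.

1580, 4314, 9592, 18638, 32916, 54130, 84224
2734, 5278, 9046, 14278, 21214, 30094
2544, 3768, 5232, 6936, 8880
1224, 1464, 1704, 1944
240, 240, 240
The fifth differences are constant, so the polynomial has degree 5.

5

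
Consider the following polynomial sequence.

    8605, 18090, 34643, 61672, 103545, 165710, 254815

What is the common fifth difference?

D1: 9485, 16553, 27029, 41873, 62165, 89105
D2: 7068, 10476, 14844, 20292, 26940
D3: 3408, 4368, 5448, 6648
D4: 960, 1080, 1200
D5: 120, 120

120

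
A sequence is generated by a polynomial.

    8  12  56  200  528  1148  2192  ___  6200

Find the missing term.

3816

Using the first 7 terms:
4, 44, 144, 328, 620, 1044
40, 100, 184, 292, 424
60, 84, 108, 132
24, 24, 24
Constant fourth difference = 24.
Extend forward: 132 + 24 = 156;  424 + 156 = 580;  1044 + 580 = 1624;  2192 + 1624 = 3816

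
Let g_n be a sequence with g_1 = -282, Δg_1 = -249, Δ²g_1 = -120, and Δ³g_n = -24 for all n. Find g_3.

-900

Build the table forward from the leading diagonal:
Δ³: -24  -24  -24
Δ²: -120  -144  -168
Δ: -249  -369  -513
g: -282  -531  -900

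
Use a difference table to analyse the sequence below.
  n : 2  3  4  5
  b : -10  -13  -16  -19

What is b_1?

-7

First differences: -3  -3  -3
The first differences are constant at -3.
Work back: -10 + 3 = -7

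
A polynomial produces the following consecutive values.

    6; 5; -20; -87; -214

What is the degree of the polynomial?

Δ: -1, -25, -67, -127
Δ²: -24, -42, -60
Δ³: -18, -18
The third differences are constant, so the polynomial has degree 3.

3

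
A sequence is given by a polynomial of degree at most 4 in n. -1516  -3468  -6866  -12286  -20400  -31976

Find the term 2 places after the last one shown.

-69066

First differences: -1952 , -3398 , -5420 , -8114 , -11576
Second differences: -1446 , -2022 , -2694 , -3462
Third differences: -576 , -672 , -768
Fourth differences: -96 , -96
Constant fourth difference = -96, so extend:
-768 − 96 = -864;  -3462 − 864 = -4326;  -11576 − 4326 = -15902;  -31976 − 15902 = -47878
-864 − 96 = -960;  -4326 − 960 = -5286;  -15902 − 5286 = -21188;  -47878 − 21188 = -69066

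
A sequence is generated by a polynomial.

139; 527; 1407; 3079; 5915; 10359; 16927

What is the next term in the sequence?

Δ: 388, 880, 1672, 2836, 4444, 6568
Δ²: 492, 792, 1164, 1608, 2124
Δ³: 300, 372, 444, 516
Δ⁴: 72, 72, 72
Constant fourth difference = 72, so extend:
516 + 72 = 588;  2124 + 588 = 2712;  6568 + 2712 = 9280;  16927 + 9280 = 26207

26207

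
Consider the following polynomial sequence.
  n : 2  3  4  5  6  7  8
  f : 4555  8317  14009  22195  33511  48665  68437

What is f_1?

D1: 3762, 5692, 8186, 11316, 15154, 19772
D2: 1930, 2494, 3130, 3838, 4618
D3: 564, 636, 708, 780
D4: 72, 72, 72
The fourth differences are constant at 72.
Work back: 564 − 72 = 492;  1930 − 492 = 1438;  3762 − 1438 = 2324;  4555 − 2324 = 2231

2231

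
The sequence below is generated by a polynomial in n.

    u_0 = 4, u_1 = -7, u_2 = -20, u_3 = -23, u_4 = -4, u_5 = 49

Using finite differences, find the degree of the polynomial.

3

D1: -11, -13, -3, 19, 53
D2: -2, 10, 22, 34
D3: 12, 12, 12
The third differences are constant, so the polynomial has degree 3.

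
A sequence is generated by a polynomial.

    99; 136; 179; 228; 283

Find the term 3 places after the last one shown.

D1: 37, 43, 49, 55
D2: 6, 6, 6
Second differences constant at 6.
55 + 6 = 61;  283 + 61 = 344
61 + 6 = 67;  344 + 67 = 411
67 + 6 = 73;  411 + 73 = 484

484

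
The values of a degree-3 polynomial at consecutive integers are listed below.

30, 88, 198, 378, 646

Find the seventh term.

First differences: 58  110  180  268
Second differences: 52  70  88
Third differences: 18  18
Constant third difference = 18, so extend:
88 + 18 = 106;  268 + 106 = 374;  646 + 374 = 1020
106 + 18 = 124;  374 + 124 = 498;  1020 + 498 = 1518

1518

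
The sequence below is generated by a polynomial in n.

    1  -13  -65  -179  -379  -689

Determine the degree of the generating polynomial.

3

-14, -52, -114, -200, -310
-38, -62, -86, -110
-24, -24, -24
The third differences are constant, so the polynomial has degree 3.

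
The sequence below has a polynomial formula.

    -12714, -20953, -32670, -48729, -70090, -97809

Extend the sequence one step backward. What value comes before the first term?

-7185

Δ: -8239  -11717  -16059  -21361  -27719
Δ²: -3478  -4342  -5302  -6358
Δ³: -864  -960  -1056
Δ⁴: -96  -96
The fourth differences are constant at -96.
Work back: -864 + 96 = -768;  -3478 + 768 = -2710;  -8239 + 2710 = -5529;  -12714 + 5529 = -7185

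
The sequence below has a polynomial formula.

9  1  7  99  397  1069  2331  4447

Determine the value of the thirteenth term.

40437

Δ: -8 , 6 , 92 , 298 , 672 , 1262 , 2116
Δ²: 14 , 86 , 206 , 374 , 590 , 854
Δ³: 72 , 120 , 168 , 216 , 264
Δ⁴: 48 , 48 , 48 , 48
Fourth differences constant at 48.
264 + 48 = 312;  854 + 312 = 1166;  2116 + 1166 = 3282;  4447 + 3282 = 7729
312 + 48 = 360;  1166 + 360 = 1526;  3282 + 1526 = 4808;  7729 + 4808 = 12537
360 + 48 = 408;  1526 + 408 = 1934;  4808 + 1934 = 6742;  12537 + 6742 = 19279
408 + 48 = 456;  1934 + 456 = 2390;  6742 + 2390 = 9132;  19279 + 9132 = 28411
456 + 48 = 504;  2390 + 504 = 2894;  9132 + 2894 = 12026;  28411 + 12026 = 40437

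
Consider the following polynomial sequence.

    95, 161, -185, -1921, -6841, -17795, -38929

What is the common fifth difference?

-240

D1: 66, -346, -1736, -4920, -10954, -21134
D2: -412, -1390, -3184, -6034, -10180
D3: -978, -1794, -2850, -4146
D4: -816, -1056, -1296
D5: -240, -240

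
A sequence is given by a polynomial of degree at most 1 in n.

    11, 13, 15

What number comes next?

17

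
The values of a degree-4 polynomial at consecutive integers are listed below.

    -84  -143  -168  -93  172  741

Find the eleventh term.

13816

First differences: -59, -25, 75, 265, 569
Second differences: 34, 100, 190, 304
Third differences: 66, 90, 114
Fourth differences: 24, 24
The fourth differences are constant (24).
114 + 24 = 138;  304 + 138 = 442;  569 + 442 = 1011;  741 + 1011 = 1752
138 + 24 = 162;  442 + 162 = 604;  1011 + 604 = 1615;  1752 + 1615 = 3367
162 + 24 = 186;  604 + 186 = 790;  1615 + 790 = 2405;  3367 + 2405 = 5772
186 + 24 = 210;  790 + 210 = 1000;  2405 + 1000 = 3405;  5772 + 3405 = 9177
210 + 24 = 234;  1000 + 234 = 1234;  3405 + 1234 = 4639;  9177 + 4639 = 13816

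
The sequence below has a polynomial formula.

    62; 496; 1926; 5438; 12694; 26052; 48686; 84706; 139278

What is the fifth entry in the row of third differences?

First differences: 434, 1430, 3512, 7256, 13358, 22634, 36020, 54572
Second differences: 996, 2082, 3744, 6102, 9276, 13386, 18552
Third differences: 1086, 1662, 2358, 3174, 4110, 5166
Fourth differences: 576, 696, 816, 936, 1056
Fifth differences: 120, 120, 120, 120

4110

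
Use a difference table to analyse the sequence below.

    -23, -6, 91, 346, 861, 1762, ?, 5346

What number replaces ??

Using the first 6 terms:
Δ: 17, 97, 255, 515, 901
Δ²: 80, 158, 260, 386
Δ³: 78, 102, 126
Δ⁴: 24, 24
Constant fourth difference = 24.
Extend forward: 126 + 24 = 150;  386 + 150 = 536;  901 + 536 = 1437;  1762 + 1437 = 3199

3199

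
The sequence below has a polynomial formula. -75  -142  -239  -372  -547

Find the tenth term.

-2262

D1: -67, -97, -133, -175
D2: -30, -36, -42
D3: -6, -6
Constant third difference = -6, so extend:
-42 − 6 = -48;  -175 − 48 = -223;  -547 − 223 = -770
-48 − 6 = -54;  -223 − 54 = -277;  -770 − 277 = -1047
-54 − 6 = -60;  -277 − 60 = -337;  -1047 − 337 = -1384
-60 − 6 = -66;  -337 − 66 = -403;  -1384 − 403 = -1787
-66 − 6 = -72;  -403 − 72 = -475;  -1787 − 475 = -2262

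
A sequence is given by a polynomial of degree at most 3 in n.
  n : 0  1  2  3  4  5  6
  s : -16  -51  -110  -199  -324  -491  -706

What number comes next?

D1: -35  -59  -89  -125  -167  -215
D2: -24  -30  -36  -42  -48
D3: -6  -6  -6  -6
Third differences constant at -6.
-48 − 6 = -54;  -215 − 54 = -269;  -706 − 269 = -975

-975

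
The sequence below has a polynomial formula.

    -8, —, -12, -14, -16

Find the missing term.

-10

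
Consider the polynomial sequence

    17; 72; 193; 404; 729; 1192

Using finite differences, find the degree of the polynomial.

3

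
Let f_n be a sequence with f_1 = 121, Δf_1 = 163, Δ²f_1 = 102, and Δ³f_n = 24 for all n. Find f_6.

Build the table forward from the leading diagonal:
Δ³: 24, 24, 24, 24, 24, 24
Δ²: 102, 126, 150, 174, 198, 222
Δ: 163, 265, 391, 541, 715, 913
f: 121, 284, 549, 940, 1481, 2196

2196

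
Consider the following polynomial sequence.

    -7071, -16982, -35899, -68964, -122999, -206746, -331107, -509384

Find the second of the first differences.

-18917

D1: -9911, -18917, -33065, -54035, -83747, -124361, -178277
D2: -9006, -14148, -20970, -29712, -40614, -53916
D3: -5142, -6822, -8742, -10902, -13302
D4: -1680, -1920, -2160, -2400
D5: -240, -240, -240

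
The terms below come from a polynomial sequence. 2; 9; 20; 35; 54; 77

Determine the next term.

104

D1: 7 , 11 , 15 , 19 , 23
D2: 4 , 4 , 4 , 4
Second differences constant at 4.
23 + 4 = 27;  77 + 27 = 104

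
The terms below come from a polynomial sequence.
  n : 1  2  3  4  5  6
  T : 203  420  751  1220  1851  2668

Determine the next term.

3695

D1: 217 , 331 , 469 , 631 , 817
D2: 114 , 138 , 162 , 186
D3: 24 , 24 , 24
Third differences constant at 24.
186 + 24 = 210;  817 + 210 = 1027;  2668 + 1027 = 3695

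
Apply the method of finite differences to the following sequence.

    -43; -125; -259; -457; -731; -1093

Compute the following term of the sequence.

Δ: -82 , -134 , -198 , -274 , -362
Δ²: -52 , -64 , -76 , -88
Δ³: -12 , -12 , -12
Constant third difference = -12, so extend:
-88 − 12 = -100;  -362 − 100 = -462;  -1093 − 462 = -1555

-1555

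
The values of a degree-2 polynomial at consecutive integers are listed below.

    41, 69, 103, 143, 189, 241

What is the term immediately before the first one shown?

28  34  40  46  52
6  6  6  6
The second differences are constant at 6.
Work back: 28 − 6 = 22;  41 − 22 = 19

19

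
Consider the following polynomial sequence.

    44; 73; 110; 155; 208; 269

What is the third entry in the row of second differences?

8

D1: 29, 37, 45, 53, 61
D2: 8, 8, 8, 8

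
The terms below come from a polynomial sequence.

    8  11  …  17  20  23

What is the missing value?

Using the last 3 terms:
D1: 3, 3
Constant first difference = 3.
Extend backward: 17 − 3 = 14

14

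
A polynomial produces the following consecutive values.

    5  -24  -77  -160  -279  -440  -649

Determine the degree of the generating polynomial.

3

-29, -53, -83, -119, -161, -209
-24, -30, -36, -42, -48
-6, -6, -6, -6
The third differences are constant, so the polynomial has degree 3.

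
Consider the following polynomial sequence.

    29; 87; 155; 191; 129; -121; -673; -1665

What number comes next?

-3259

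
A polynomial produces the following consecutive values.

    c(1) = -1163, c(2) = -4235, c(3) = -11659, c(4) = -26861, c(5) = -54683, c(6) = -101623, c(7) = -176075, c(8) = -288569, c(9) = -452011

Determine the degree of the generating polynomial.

5

D1: -3072, -7424, -15202, -27822, -46940, -74452, -112494, -163442
D2: -4352, -7778, -12620, -19118, -27512, -38042, -50948
D3: -3426, -4842, -6498, -8394, -10530, -12906
D4: -1416, -1656, -1896, -2136, -2376
D5: -240, -240, -240, -240
The fifth differences are constant, so the polynomial has degree 5.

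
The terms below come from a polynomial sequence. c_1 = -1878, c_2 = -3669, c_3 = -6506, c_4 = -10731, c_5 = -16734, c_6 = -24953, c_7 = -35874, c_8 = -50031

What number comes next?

-68006

D1: -1791, -2837, -4225, -6003, -8219, -10921, -14157
D2: -1046, -1388, -1778, -2216, -2702, -3236
D3: -342, -390, -438, -486, -534
D4: -48, -48, -48, -48
Constant fourth difference = -48, so extend:
-534 − 48 = -582;  -3236 − 582 = -3818;  -14157 − 3818 = -17975;  -50031 − 17975 = -68006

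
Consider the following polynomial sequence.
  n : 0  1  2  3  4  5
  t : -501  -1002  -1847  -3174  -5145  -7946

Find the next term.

First differences: -501, -845, -1327, -1971, -2801
Second differences: -344, -482, -644, -830
Third differences: -138, -162, -186
Fourth differences: -24, -24
Fourth differences constant at -24.
-186 − 24 = -210;  -830 − 210 = -1040;  -2801 − 1040 = -3841;  -7946 − 3841 = -11787

-11787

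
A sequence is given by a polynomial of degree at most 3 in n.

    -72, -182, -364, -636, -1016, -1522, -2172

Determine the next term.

Δ: -110 , -182 , -272 , -380 , -506 , -650
Δ²: -72 , -90 , -108 , -126 , -144
Δ³: -18 , -18 , -18 , -18
Third differences constant at -18.
-144 − 18 = -162;  -650 − 162 = -812;  -2172 − 812 = -2984

-2984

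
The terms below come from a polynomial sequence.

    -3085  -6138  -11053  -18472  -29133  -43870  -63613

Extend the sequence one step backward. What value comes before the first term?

Δ: -3053, -4915, -7419, -10661, -14737, -19743
Δ²: -1862, -2504, -3242, -4076, -5006
Δ³: -642, -738, -834, -930
Δ⁴: -96, -96, -96
The fourth differences are constant at -96.
Work back: -642 + 96 = -546;  -1862 + 546 = -1316;  -3053 + 1316 = -1737;  -3085 + 1737 = -1348

-1348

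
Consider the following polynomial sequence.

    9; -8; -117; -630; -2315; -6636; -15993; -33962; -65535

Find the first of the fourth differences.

D1: -17, -109, -513, -1685, -4321, -9357, -17969, -31573
D2: -92, -404, -1172, -2636, -5036, -8612, -13604
D3: -312, -768, -1464, -2400, -3576, -4992
D4: -456, -696, -936, -1176, -1416
D5: -240, -240, -240, -240

-456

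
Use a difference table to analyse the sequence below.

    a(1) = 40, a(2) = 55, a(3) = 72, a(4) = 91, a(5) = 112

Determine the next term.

135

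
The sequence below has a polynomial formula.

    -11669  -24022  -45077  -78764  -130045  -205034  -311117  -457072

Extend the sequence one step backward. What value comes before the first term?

-5000

First differences: -12353  -21055  -33687  -51281  -74989  -106083  -145955
Second differences: -8702  -12632  -17594  -23708  -31094  -39872
Third differences: -3930  -4962  -6114  -7386  -8778
Fourth differences: -1032  -1152  -1272  -1392
Fifth differences: -120  -120  -120
The fifth differences are constant at -120.
Work back: -1032 + 120 = -912;  -3930 + 912 = -3018;  -8702 + 3018 = -5684;  -12353 + 5684 = -6669;  -11669 + 6669 = -5000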